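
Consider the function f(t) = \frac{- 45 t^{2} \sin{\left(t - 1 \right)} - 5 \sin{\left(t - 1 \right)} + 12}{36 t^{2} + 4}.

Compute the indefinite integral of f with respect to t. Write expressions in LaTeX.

A first test for any F(t): its t-derivative must equal f(t) identically.
Check: d/dt[\frac{5 \cos{\left(t - 1 \right)} + 4 \operatorname{atan}{\left(3 t \right)}}{4}] = \frac{- 45 t^{2} \sin{\left(t - 1 \right)} - 5 \sin{\left(t - 1 \right)} + 12}{36 t^{2} + 4} = f(t).

F(t) = \frac{5 \cos{\left(t - 1 \right)} + 4 \operatorname{atan}{\left(3 t \right)}}{4} + C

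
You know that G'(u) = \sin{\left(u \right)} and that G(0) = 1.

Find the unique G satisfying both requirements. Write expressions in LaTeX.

Differentiate the proposed G(u) back; it has to land on the given G'(u).
A general antiderivative is - \cos{\left(u \right)} + C.
The condition gives C = 1 - (-1) = 2.
So G(u) = 2 - \cos{\left(u \right)}.
Check: d/du[2 - \cos{\left(u \right)}] = \sin{\left(u \right)} = G'(u).

G(u) = 2 - \cos{\left(u \right)}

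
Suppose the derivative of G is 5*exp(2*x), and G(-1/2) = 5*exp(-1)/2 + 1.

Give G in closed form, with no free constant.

Check a candidate G(x) by differentiating: d/dx[G] must match the given G'(x).
A general antiderivative is 5*exp(2*x)/2 + C.
The condition gives C = 5*exp(-1)/2 + 1 - (5*exp(-1)/2) = 1.
So G(x) = 5*exp(2*x)/2 + 1.
Check: d/dx[5*exp(2*x)/2 + 1] = 5*exp(2*x) = G'(x).

G(x) = 5*exp(2*x)/2 + 1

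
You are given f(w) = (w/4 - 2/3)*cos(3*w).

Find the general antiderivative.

Check any antiderivative F(w) by computing F'(w) and comparing it with f(w).
Check: d/dw[(3*w*sin(3*w) - 8*sin(3*w) + cos(3*w))/36] = w*cos(3*w)/4 - 2*cos(3*w)/3, which equals f(w).

F(w) = (3*w*sin(3*w) - 8*sin(3*w) + cos(3*w))/36 + C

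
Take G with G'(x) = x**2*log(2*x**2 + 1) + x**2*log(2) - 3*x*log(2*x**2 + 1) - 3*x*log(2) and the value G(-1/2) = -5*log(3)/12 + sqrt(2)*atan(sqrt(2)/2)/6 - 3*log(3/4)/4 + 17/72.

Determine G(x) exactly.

Integrate term by term and add the pieces.
A general antiderivative is -2*x**3/9 + 3*x**2/2 + x/3 + (x**3/3 - 3*x**2/2)*log(4*x**2 + 2) - 3*log(x**2 + 1/2)/4 - sqrt(2)*atan(sqrt(2)*x)/6 + C.
The condition gives C = -5*log(3)/12 + sqrt(2)*atan(sqrt(2)/2)/6 - 3*log(3/4)/4 + 17/72 - (-5*log(3)/12 + sqrt(2)*atan(sqrt(2)/2)/6 - 3*log(3/4)/4 + 17/72) = 0.
So G(x) = (12*x**3*log(4*x**2 + 2) - 8*x**3 - 54*x**2*log(4*x**2 + 2) + 54*x**2 + 12*x - 27*log(x**2 + 1/2) - 6*sqrt(2)*atan(sqrt(2)*x))/36.
Check: d/dx[(12*x**3*log(4*x**2 + 2) - 8*x**3 - 54*x**2*log(4*x**2 + 2) + 54*x**2 + 12*x - 27*log(x**2 + 1/2) - 6*sqrt(2)*atan(sqrt(2)*x))/36] = x**2*log(2*x**2 + 1) + x**2*log(2) - 3*x*log(2*x**2 + 1) - 3*x*log(2) = G'(x).

G(x) = (12*x**3*log(4*x**2 + 2) - 8*x**3 - 54*x**2*log(4*x**2 + 2) + 54*x**2 + 12*x - 27*log(x**2 + 1/2) - 6*sqrt(2)*atan(sqrt(2)*x))/36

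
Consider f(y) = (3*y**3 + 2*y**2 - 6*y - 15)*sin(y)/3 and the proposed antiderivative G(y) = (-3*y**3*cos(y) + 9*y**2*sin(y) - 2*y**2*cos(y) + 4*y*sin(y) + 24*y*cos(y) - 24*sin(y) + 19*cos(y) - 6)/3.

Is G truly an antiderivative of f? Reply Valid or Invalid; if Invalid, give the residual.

d/dy[G] = y**3*sin(y) + 2*y**2*sin(y)/3 - 2*y*sin(y) - 5*sin(y)
This equals f(y) exactly, so the claim holds.

Valid - the claim checks out under differentiation.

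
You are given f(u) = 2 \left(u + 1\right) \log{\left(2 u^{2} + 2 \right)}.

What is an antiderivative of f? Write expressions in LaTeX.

An antiderivative is F(u) = u^{2} \log{\left(2 u^{2} + 2 \right)} - u^{2} + 2 u \log{\left(2 u^{2} + 2 \right)} - 4 u + \log{\left(u^{2} + 1 \right)} + 4 \operatorname{atan}{\left(u \right)}.

Any candidate F(u) must reproduce f(u) exactly when differentiated.
Check: d/du[u^{2} \log{\left(2 u^{2} + 2 \right)} - u^{2} + 2 u \log{\left(2 u^{2} + 2 \right)} - 4 u + \log{\left(u^{2} + 1 \right)} + 4 \operatorname{atan}{\left(u \right)}] = 2 u \log{\left(u^{2} + 1 \right)} + 2 u \log{\left(2 \right)} + 2 \log{\left(u^{2} + 1 \right)} + 2 \log{\left(2 \right)}, which equals f(u).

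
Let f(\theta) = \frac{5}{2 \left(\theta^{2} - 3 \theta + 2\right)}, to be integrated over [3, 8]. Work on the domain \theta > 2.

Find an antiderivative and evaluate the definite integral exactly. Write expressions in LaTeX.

Antiderivative: F(\theta) = - \frac{5 \left(- \log{\left(\theta - 2 \right)} + \log{\left(\theta - 1 \right)}\right)}{2}; value = - \frac{5 \log{\left(7 \right)}}{2} + \frac{5 \log{\left(2 \right)}}{2} + \frac{5 \log{\left(6 \right)}}{2}

Factor the denominator (2 \left(\theta - 2\right) \left(\theta - 1\right)) and decompose: f = - \frac{5}{2 \left(\theta - 1\right)} + \frac{5}{2 \left(\theta - 2\right)}; each piece integrates to a log, atan, or power term.
F(\theta) = - \frac{5 \left(- \log{\left(\theta - 2 \right)} + \log{\left(\theta - 1 \right)}\right)}{2} is an antiderivative of f.
Check: d/d\theta[- \frac{5 \left(- \log{\left(\theta - 2 \right)} + \log{\left(\theta - 1 \right)}\right)}{2}] = \frac{5}{2 \theta^{2} - 6 \theta + 4}, which equals f(\theta).
F(8) = - \frac{5 \log{\left(7 \right)}}{2} + \frac{5 \log{\left(6 \right)}}{2}; F(3) = - \frac{5 \log{\left(2 \right)}}{2}.
Integral = F(8) - F(3) = - \frac{5 \log{\left(7 \right)}}{2} + \frac{5 \log{\left(2 \right)}}{2} + \frac{5 \log{\left(6 \right)}}{2}.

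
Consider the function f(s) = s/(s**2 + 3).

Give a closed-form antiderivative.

The substitution u = s**2 + 3 works: f is exactly (dF/du)*(du/ds) for that inner function.
Check: d/ds[log(s**2 + 3)/2] = s/(s**2 + 3) = f(s).

An antiderivative is F(s) = log(s**2 + 3)/2.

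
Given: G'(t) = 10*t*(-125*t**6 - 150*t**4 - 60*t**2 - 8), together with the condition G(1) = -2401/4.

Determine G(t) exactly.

G(t) = -(5*t**2 + 2)**4/4

The substitution u = 5*t**2/2 + 1 works: G'(t) is exactly (dG/du)*(du/dt) for that inner function.
A general antiderivative is -4*(5*t**2/2 + 1)**4 + C.
The condition gives C = -2401/4 - (-2401/4) = 0.
So G(t) = -(5*t**2 + 2)**4/4.
Check: d/dt[-(5*t**2 + 2)**4/4] = -1250*t**7 - 1500*t**5 - 600*t**3 - 80*t, which equals G'(t).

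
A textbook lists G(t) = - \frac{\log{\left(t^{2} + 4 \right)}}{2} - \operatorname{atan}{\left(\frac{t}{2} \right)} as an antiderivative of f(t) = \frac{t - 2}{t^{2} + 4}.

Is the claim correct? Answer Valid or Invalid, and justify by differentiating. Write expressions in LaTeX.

d/dt[G] = \frac{- t - 2}{t^{2} + 4}
d/dt[G] - f(t) = - \frac{2 t}{t^{2} + 4} != 0.

Invalid: d/dt[G] - f = - \frac{2 t}{t^{2} + 4}, which is not 0.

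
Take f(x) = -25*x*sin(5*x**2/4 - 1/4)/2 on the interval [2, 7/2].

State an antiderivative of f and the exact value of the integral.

Antiderivative: F(x) = 5*cos(5*x**2/4 - 1/4); value = 5*cos(241/16) - 5*cos(19/4)

f matches the chain-rule pattern g'(h)*h' with inner function h(x) = 5*x**2/4 - 1/4; substituting u = h(x) collapses the integral.
F(x) = 5*cos(5*x**2/4 - 1/4) is an antiderivative of f.
Check: d/dx[5*cos(5*x**2/4 - 1/4)] = -25*x*sin(5*x**2/4 - 1/4)/2 = f(x).
F(7/2) = 5*cos(241/16); F(2) = 5*cos(19/4).
Integral = F(7/2) - F(2) = 5*cos(241/16) - 5*cos(19/4).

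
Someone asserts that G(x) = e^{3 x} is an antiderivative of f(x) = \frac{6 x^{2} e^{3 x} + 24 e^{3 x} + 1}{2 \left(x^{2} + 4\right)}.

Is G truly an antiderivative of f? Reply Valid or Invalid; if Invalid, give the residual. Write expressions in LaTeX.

Invalid: d/dx[G] - f = - \frac{1}{2 x^{2} + 8}, which is not 0.

d/dx[G] = 3 e^{3 x}
d/dx[G] - f(x) = - \frac{1}{2 x^{2} + 8} != 0.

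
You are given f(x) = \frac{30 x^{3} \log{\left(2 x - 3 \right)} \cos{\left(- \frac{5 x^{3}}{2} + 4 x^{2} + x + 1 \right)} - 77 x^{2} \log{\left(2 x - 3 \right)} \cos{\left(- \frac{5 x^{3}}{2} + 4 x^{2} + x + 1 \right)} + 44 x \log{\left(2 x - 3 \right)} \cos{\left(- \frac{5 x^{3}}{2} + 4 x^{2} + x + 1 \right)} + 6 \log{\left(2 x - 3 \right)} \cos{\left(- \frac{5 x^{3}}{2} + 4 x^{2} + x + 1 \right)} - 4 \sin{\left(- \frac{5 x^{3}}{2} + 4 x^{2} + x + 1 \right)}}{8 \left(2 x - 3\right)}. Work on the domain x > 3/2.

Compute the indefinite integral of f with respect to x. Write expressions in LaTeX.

Recognize the product-rule pattern: f = u'v + uv' with u = - \frac{\log{\left(2 x - 3 \right)}}{4}, v = \sin{\left(- \frac{5 x^{3}}{2} + 4 x^{2} + x + 1 \right)}, so integration by parts undoes it.
Check: d/dx[- \frac{\log{\left(2 x - 3 \right)} \sin{\left(- \frac{5 x^{3}}{2} + 4 x^{2} + x + 1 \right)}}{4}] = \frac{30 x^{3} \log{\left(2 x - 3 \right)} \cos{\left(- \frac{5 x^{3}}{2} + 4 x^{2} + x + 1 \right)} - 77 x^{2} \log{\left(2 x - 3 \right)} \cos{\left(- \frac{5 x^{3}}{2} + 4 x^{2} + x + 1 \right)} + 44 x \log{\left(2 x - 3 \right)} \cos{\left(- \frac{5 x^{3}}{2} + 4 x^{2} + x + 1 \right)} + 6 \log{\left(2 x - 3 \right)} \cos{\left(- \frac{5 x^{3}}{2} + 4 x^{2} + x + 1 \right)} - 4 \sin{\left(- \frac{5 x^{3}}{2} + 4 x^{2} + x + 1 \right)}}{16 x - 24}, which equals f(x).

F(x) = - \frac{\log{\left(2 x - 3 \right)} \sin{\left(- \frac{5 x^{3}}{2} + 4 x^{2} + x + 1 \right)}}{4} + C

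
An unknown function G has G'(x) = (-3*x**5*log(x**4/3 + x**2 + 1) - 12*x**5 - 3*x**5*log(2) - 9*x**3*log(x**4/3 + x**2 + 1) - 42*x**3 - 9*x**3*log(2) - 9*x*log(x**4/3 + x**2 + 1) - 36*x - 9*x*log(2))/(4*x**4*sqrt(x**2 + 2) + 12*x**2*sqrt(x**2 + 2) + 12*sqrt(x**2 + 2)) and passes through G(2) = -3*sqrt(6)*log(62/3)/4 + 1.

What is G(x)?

G'(x) has the shape u'v + uv' for u = -3*sqrt(x**2 + 2)/4 and v = log(2*x**4/3 + 2*x**2 + 2) — it is the derivative of the product u*v.
A general antiderivative is -3*sqrt(x**2 + 2)*log(2*x**4/3 + 2*x**2 + 2)/4 + C.
The condition gives C = -3*sqrt(6)*log(62/3)/4 + 1 - (-3*sqrt(6)*log(62/3)/4) = 1.
So G(x) = -(3*sqrt(x**2 + 2)*log(2*x**4/3 + 2*x**2 + 2) - 4)/4.
Check: d/dx[-(3*sqrt(x**2 + 2)*log(2*x**4/3 + 2*x**2 + 2) - 4)/4] = (-3*x**5*log(x**4/3 + x**2 + 1) - 12*x**5 - 3*x**5*log(2) - 9*x**3*log(x**4/3 + x**2 + 1) - 42*x**3 - 9*x**3*log(2) - 9*x*log(x**4/3 + x**2 + 1) - 36*x - 9*x*log(2))/(4*x**4*sqrt(x**2 + 2) + 12*x**2*sqrt(x**2 + 2) + 12*sqrt(x**2 + 2)) = G'(x).

G(x) = -(3*sqrt(x**2 + 2)*log(2*x**4/3 + 2*x**2 + 2) - 4)/4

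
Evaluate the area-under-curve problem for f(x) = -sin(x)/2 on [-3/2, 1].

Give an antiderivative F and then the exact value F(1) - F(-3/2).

Differentiate the proposed F(x) back; it has to land on f(x) exactly.
F(x) = cos(x)/2 is an antiderivative of f.
Check: d/dx[cos(x)/2] = -sin(x)/2 = f(x).
F(1) = cos(1)/2; F(-3/2) = cos(3/2)/2.
Integral = F(1) - F(-3/2) = -cos(3/2)/2 + cos(1)/2.

Antiderivative: F(x) = cos(x)/2; value = -cos(3/2)/2 + cos(1)/2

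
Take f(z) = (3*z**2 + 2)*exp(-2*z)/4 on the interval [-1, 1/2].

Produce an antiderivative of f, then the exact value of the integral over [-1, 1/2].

f has the shape u'v + uv' for u = -3*z**2/8 - 3*z/8 - 7/16 and v = exp(-2*z) — it is the derivative of the product u*v.
F(z) = (-6*z**2 - 6*z - 7)*exp(-2*z)/16 is an antiderivative of f.
Check: d/dz[(-6*z**2 - 6*z - 7)*exp(-2*z)/16] = (3*z**2 + 2)*exp(-2*z)/4 = f(z).
F(1/2) = -23*exp(-1)/32; F(-1) = -7*exp(2)/16.
Integral = F(1/2) - F(-1) = -23*exp(-1)/32 + 7*exp(2)/16.

Antiderivative: F(z) = (-6*z**2 - 6*z - 7)*exp(-2*z)/16; value = -23*exp(-1)/32 + 7*exp(2)/16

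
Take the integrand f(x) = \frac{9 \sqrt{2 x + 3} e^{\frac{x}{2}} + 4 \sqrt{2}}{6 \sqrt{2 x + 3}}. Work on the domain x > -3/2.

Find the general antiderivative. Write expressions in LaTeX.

F(x) = \frac{2 \sqrt{2} \sqrt{2 x + 3} + 9 e^{\frac{x}{2}}}{3} + C

A candidate is checked by its d/dx: the result must match f(x).
Check: d/dx[\frac{2 \sqrt{2} \sqrt{2 x + 3} + 9 e^{\frac{x}{2}}}{3}] = \frac{9 \sqrt{2 x + 3} e^{\frac{x}{2}} + 4 \sqrt{2}}{6 \sqrt{2 x + 3}} = f(x).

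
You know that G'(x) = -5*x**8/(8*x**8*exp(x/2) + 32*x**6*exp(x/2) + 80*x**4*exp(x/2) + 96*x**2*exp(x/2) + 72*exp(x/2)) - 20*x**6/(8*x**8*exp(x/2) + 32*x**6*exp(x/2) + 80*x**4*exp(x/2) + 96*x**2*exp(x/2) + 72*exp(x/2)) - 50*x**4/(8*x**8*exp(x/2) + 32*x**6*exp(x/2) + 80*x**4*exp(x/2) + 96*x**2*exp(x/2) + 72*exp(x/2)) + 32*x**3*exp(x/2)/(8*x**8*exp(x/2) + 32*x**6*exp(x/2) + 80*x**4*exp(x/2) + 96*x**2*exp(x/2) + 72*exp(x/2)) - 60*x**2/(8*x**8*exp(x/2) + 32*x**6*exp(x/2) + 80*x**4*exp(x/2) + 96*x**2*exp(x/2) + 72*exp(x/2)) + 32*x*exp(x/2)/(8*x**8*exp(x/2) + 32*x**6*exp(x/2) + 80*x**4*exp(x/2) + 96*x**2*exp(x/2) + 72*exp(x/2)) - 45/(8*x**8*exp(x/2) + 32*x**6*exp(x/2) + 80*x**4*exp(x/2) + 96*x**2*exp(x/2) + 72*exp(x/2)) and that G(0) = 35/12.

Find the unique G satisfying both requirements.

G(x) = (8*x**4*exp(x/2) + 5*x**4 + 16*x**2*exp(x/2) + 10*x**2 + 20*exp(x/2) + 15)*exp(-x/2)/(4*(x**4 + 2*x**2 + 3))

Integrate term by term and add the pieces.
A general antiderivative is 5*exp(-x/2)/4 - 1/(x**4 + 2*x**2 + 3) + C.
The condition gives C = 35/12 - (11/12) = 2.
So G(x) = (8*x**4*exp(x/2) + 5*x**4 + 16*x**2*exp(x/2) + 10*x**2 + 20*exp(x/2) + 15)*exp(-x/2)/(4*(x**4 + 2*x**2 + 3)).
Check: d/dx[(8*x**4*exp(x/2) + 5*x**4 + 16*x**2*exp(x/2) + 10*x**2 + 20*exp(x/2) + 15)*exp(-x/2)/(4*(x**4 + 2*x**2 + 3))] = (-5*x**8 - 20*x**6 - 50*x**4 + 32*x**3*exp(x/2) - 60*x**2 + 32*x*exp(x/2) - 45)/(8*x**8*exp(x/2) + 32*x**6*exp(x/2) + 80*x**4*exp(x/2) + 96*x**2*exp(x/2) + 72*exp(x/2)), which equals G'(x).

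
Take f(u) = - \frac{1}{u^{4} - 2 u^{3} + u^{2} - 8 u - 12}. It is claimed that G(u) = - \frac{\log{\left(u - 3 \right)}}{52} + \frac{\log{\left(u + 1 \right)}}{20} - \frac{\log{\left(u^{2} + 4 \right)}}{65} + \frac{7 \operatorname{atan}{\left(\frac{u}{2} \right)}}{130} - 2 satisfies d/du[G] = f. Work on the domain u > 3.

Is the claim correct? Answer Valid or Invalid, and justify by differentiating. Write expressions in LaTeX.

d/du[G] = - \frac{1}{u^{4} - 2 u^{3} + u^{2} - 8 u - 12}
This equals f(u) exactly, so the claim holds.

Valid. The derivative of G reproduces f.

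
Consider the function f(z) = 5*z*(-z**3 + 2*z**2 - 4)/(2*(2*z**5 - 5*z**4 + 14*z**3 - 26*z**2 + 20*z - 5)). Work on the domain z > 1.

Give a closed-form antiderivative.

An antiderivative is F(z) = 25*log(z - 1)/12 - 145*log(z - 1/2)/84 - 45*log(z**2 + 5)/56 - 5*sqrt(5)*atan(sqrt(5)*z/5)/42 + 5/(4*z - 4).

The denominator factors as 2*(z - 1)**2*(2*z - 1)*(z**2 + 5); partial fractions split f into directly integrable pieces: -5*(27*z + 10)/(84*(z**2 + 5)) - 145/(42*(2*z - 1)) + 25/(12*(z - 1)) - 5/(4*(z - 1)**2).
Check: d/dz[25*log(z - 1)/12 - 145*log(z - 1/2)/84 - 45*log(z**2 + 5)/56 - 5*sqrt(5)*atan(sqrt(5)*z/5)/42 + 5/(4*z - 4)] = (-5*z**4 + 10*z**3 - 20*z)/(4*z**5 - 10*z**4 + 28*z**3 - 52*z**2 + 40*z - 10), which equals f(z).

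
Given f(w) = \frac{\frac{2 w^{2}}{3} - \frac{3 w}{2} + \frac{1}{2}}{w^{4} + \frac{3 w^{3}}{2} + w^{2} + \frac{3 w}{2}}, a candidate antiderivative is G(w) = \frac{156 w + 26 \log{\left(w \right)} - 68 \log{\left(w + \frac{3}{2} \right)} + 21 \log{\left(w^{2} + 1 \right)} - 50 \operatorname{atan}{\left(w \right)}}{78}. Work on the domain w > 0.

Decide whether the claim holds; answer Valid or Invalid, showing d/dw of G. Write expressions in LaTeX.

Invalid: d/dw[G] - f = 2, which is not 0.

d/dw[G] = \frac{12 w^{4} + 18 w^{3} + 16 w^{2} + 9 w + 3}{6 w^{4} + 9 w^{3} + 6 w^{2} + 9 w}
d/dw[G] - f(w) = 2 != 0.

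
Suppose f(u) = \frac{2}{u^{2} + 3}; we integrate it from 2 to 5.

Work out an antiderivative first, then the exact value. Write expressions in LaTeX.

For F(u) to be correct the identity F'(u) - f(u) = 0 must hold.
F(u) = \frac{2 \sqrt{3} \operatorname{atan}{\left(\frac{\sqrt{3} u}{3} \right)}}{3} is an antiderivative of f.
Check: d/du[\frac{2 \sqrt{3} \operatorname{atan}{\left(\frac{\sqrt{3} u}{3} \right)}}{3}] = \frac{2}{u^{2} + 3} = f(u).
F(5) = \frac{2 \sqrt{3} \operatorname{atan}{\left(\frac{5 \sqrt{3}}{3} \right)}}{3}; F(2) = \frac{2 \sqrt{3} \operatorname{atan}{\left(\frac{2 \sqrt{3}}{3} \right)}}{3}.
Integral = F(5) - F(2) = - \frac{2 \sqrt{3} \operatorname{atan}{\left(\frac{2 \sqrt{3}}{3} \right)}}{3} + \frac{2 \sqrt{3} \operatorname{atan}{\left(\frac{5 \sqrt{3}}{3} \right)}}{3}.

Antiderivative: F(u) = \frac{2 \sqrt{3} \operatorname{atan}{\left(\frac{\sqrt{3} u}{3} \right)}}{3}; value = - \frac{2 \sqrt{3} \operatorname{atan}{\left(\frac{2 \sqrt{3}}{3} \right)}}{3} + \frac{2 \sqrt{3} \operatorname{atan}{\left(\frac{5 \sqrt{3}}{3} \right)}}{3}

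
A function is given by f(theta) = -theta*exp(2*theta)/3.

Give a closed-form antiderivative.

f has the shape u'v + uv' for u = 1/12 - theta/6 and v = exp(2*theta) — it is the derivative of the product u*v.
Check: d/dtheta[(1 - 2*theta)*exp(2*theta)/12] = -theta*exp(2*theta)/3 = f(theta).

An antiderivative is F(theta) = (1 - 2*theta)*exp(2*theta)/12.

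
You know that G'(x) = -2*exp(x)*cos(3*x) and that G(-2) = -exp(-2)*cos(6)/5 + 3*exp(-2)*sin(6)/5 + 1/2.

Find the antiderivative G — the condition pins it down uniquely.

A candidate passes only if d/dx[G] lands on the given G'(x) exactly.
A general antiderivative is -3*exp(x)*sin(3*x)/5 - exp(x)*cos(3*x)/5 + C.
The condition gives C = -exp(-2)*cos(6)/5 + 3*exp(-2)*sin(6)/5 + 1/2 - (-exp(-2)*cos(6)/5 + 3*exp(-2)*sin(6)/5) = 1/2.
So G(x) = -3*exp(x)*sin(3*x)/5 - exp(x)*cos(3*x)/5 + 1/2.
Check: d/dx[-3*exp(x)*sin(3*x)/5 - exp(x)*cos(3*x)/5 + 1/2] = -2*exp(x)*cos(3*x) = G'(x).

G(x) = -3*exp(x)*sin(3*x)/5 - exp(x)*cos(3*x)/5 + 1/2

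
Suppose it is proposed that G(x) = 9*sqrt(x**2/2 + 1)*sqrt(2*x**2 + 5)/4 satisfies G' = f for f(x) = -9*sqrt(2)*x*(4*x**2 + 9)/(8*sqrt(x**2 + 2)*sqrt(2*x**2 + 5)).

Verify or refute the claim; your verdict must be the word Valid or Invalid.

d/dx[G] = sqrt(2)*(36*x**3 + 81*x)/(8*sqrt(x**2 + 2)*sqrt(2*x**2 + 5))
d/dx[G] - f(x) = (36*x**3*sqrt(x**2 + 2)*sqrt(2*x**2 + 5) + 81*x*sqrt(x**2 + 2)*sqrt(2*x**2 + 5))/(4*sqrt(2)*x**4 + 18*sqrt(2)*x**2 + 20*sqrt(2)) != 0.

Invalid: d/dx[G] - f = (36*x**3*sqrt(x**2 + 2)*sqrt(2*x**2 + 5) + 81*x*sqrt(x**2 + 2)*sqrt(2*x**2 + 5))/(4*sqrt(2)*x**4 + 18*sqrt(2)*x**2 + 20*sqrt(2)), which is not 0.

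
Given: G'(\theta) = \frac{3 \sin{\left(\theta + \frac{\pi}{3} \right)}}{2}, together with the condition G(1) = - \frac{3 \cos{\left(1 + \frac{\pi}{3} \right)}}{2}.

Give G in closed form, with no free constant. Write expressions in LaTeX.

Whatever form G(\theta) takes, its d/d\theta must return the stated G'(\theta).
A general antiderivative is - \frac{3 \cos{\left(\theta + \frac{\pi}{3} \right)}}{2} + C.
The condition gives C = - \frac{3 \cos{\left(1 + \frac{\pi}{3} \right)}}{2} - (- \frac{3 \cos{\left(1 + \frac{\pi}{3} \right)}}{2}) = 0.
So G(\theta) = - \frac{3 \cos{\left(\theta + \frac{\pi}{3} \right)}}{2}.
Check: d/d\theta[- \frac{3 \cos{\left(\theta + \frac{\pi}{3} \right)}}{2}] = \frac{3 \sin{\left(\theta + \frac{\pi}{3} \right)}}{2} = G'(\theta).

G(\theta) = - \frac{3 \cos{\left(\theta + \frac{\pi}{3} \right)}}{2}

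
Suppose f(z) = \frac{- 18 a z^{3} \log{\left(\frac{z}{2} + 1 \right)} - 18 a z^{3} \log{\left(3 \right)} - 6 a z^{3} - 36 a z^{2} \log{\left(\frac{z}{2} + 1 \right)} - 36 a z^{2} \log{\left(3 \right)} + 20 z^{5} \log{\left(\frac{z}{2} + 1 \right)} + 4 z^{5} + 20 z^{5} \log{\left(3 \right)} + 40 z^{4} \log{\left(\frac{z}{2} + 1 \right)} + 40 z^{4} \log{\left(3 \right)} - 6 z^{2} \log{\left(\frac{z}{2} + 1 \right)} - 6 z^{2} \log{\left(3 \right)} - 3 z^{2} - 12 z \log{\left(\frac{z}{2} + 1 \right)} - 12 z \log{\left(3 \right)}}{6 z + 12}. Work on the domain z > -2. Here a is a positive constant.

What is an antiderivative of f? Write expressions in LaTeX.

f has the shape u'v + uv' for u = - a z^{3} + \frac{2 z^{5}}{3} - \frac{z^{2}}{2} and v = \log{\left(\frac{3 z}{2} + 3 \right)} — it is the derivative of the product u*v.
Check: d/dz[\frac{z^{2} \left(- 6 a z + 4 z^{3} - 3\right) \log{\left(\frac{3 z}{2} + 3 \right)}}{6}] = \frac{- 18 a z^{3} \log{\left(\frac{z}{2} + 1 \right)} - 18 a z^{3} \log{\left(3 \right)} - 6 a z^{3} - 36 a z^{2} \log{\left(\frac{z}{2} + 1 \right)} - 36 a z^{2} \log{\left(3 \right)} + 20 z^{5} \log{\left(\frac{z}{2} + 1 \right)} + 4 z^{5} + 20 z^{5} \log{\left(3 \right)} + 40 z^{4} \log{\left(\frac{z}{2} + 1 \right)} + 40 z^{4} \log{\left(3 \right)} - 6 z^{2} \log{\left(\frac{z}{2} + 1 \right)} - 6 z^{2} \log{\left(3 \right)} - 3 z^{2} - 12 z \log{\left(\frac{z}{2} + 1 \right)} - 12 z \log{\left(3 \right)}}{6 z + 12} = f(z).

An antiderivative is F(z) = \frac{z^{2} \left(- 6 a z + 4 z^{3} - 3\right) \log{\left(\frac{3 z}{2} + 3 \right)}}{6}.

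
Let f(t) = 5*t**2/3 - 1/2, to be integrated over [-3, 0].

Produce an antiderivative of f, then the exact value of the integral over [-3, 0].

For F(t) to be correct the identity F'(t) - f(t) = 0 must hold.
F(t) = t*(10*t**2 - 9)/18 is an antiderivative of f.
Check: d/dt[t*(10*t**2 - 9)/18] = 5*t**2/3 - 1/2 = f(t).
F(0) = 0; F(-3) = -27/2.
Integral = F(0) - F(-3) = 27/2.

Antiderivative: F(t) = t*(10*t**2 - 9)/18; value = 27/2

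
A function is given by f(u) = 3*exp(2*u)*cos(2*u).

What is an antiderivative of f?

An antiderivative is F(u) = 3*(sin(2*u) + cos(2*u))*exp(2*u)/4.

An antiderivative F(u) passes only if d/du[F] lands on f(u) exactly.
Check: d/du[3*(sin(2*u) + cos(2*u))*exp(2*u)/4] = 3*exp(2*u)*cos(2*u) = f(u).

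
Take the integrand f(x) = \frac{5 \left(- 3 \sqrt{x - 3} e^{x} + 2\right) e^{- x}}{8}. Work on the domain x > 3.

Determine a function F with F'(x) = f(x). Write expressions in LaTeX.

Since d/dx undoes antidifferentiation here, F'(x) = f(x) is required of F(x).
Check: d/dx[\frac{\left(- 5 x \sqrt{x - 3} e^{x} + 15 \sqrt{x - 3} e^{x} - 5\right) e^{- x}}{4}] = \frac{\left(- 15 x e^{x} + 10 \sqrt{x - 3} + 45 e^{x}\right) e^{- x}}{8 \sqrt{x - 3}}, which equals f(x).

An antiderivative is F(x) = \frac{\left(- 5 x \sqrt{x - 3} e^{x} + 15 \sqrt{x - 3} e^{x} - 5\right) e^{- x}}{4}.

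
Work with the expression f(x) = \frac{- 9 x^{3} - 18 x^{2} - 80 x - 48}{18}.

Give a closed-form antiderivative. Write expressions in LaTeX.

An antiderivative is F(x) = - \frac{\left(\frac{x^{2}}{2} + \frac{2 x}{3} + 4\right)^{2}}{2}.

f matches the chain-rule pattern g'(h)*h' with inner function h(x) = \frac{x^{2}}{2} + \frac{2 x}{3} + 4; substituting u = h(x) collapses the integral.
Check: d/dx[- \frac{\left(\frac{x^{2}}{2} + \frac{2 x}{3} + 4\right)^{2}}{2}] = - \frac{x^{3}}{2} - x^{2} - \frac{40 x}{9} - \frac{8}{3}, which equals f(x).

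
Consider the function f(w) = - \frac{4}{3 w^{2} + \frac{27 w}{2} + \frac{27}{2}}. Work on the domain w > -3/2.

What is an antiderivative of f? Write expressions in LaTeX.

An antiderivative is F(w) = - \frac{8 \log{\left(w + \frac{3}{2} \right)}}{9} + \frac{8 \log{\left(w + 3 \right)}}{9}.

The denominator factors as 3 \left(w + 3\right) \left(2 w + 3\right); partial fractions split f into directly integrable pieces: - \frac{16}{9 \left(2 w + 3\right)} + \frac{8}{9 \left(w + 3\right)}.
Check: d/dw[- \frac{8 \log{\left(w + \frac{3}{2} \right)}}{9} + \frac{8 \log{\left(w + 3 \right)}}{9}] = - \frac{8}{6 w^{2} + 27 w + 27}, which equals f(w).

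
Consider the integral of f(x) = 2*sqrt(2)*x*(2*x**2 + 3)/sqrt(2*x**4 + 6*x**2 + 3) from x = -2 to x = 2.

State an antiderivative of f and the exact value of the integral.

f matches the chain-rule pattern g'(h)*h' with inner function h(x) = x**4 + 3*x**2 + 3/2; substituting u = h(x) collapses the integral.
F(x) = sqrt(2)*sqrt(2*x**4 + 6*x**2 + 3) is an antiderivative of f.
Check: d/dx[sqrt(2)*sqrt(2*x**4 + 6*x**2 + 3)] = (4*sqrt(2)*x**3 + 6*sqrt(2)*x)/sqrt(2*x**4 + 6*x**2 + 3), which equals f(x).
F(2) = sqrt(118); F(-2) = sqrt(118).
Integral = F(2) - F(-2) = 0.

Antiderivative: F(x) = sqrt(2)*sqrt(2*x**4 + 6*x**2 + 3); value = 0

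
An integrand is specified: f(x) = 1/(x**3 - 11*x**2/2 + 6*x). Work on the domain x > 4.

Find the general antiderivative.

Factor the denominator (x*(x - 4)*(2*x - 3)) and decompose: f = -8/(15*(2*x - 3)) + 1/(10*(x - 4)) + 1/(6*x); each piece integrates to a log, atan, or power term.
Check: d/dx[log(x)/6 + log(x - 4)/10 - 4*log(x - 3/2)/15] = 2/(2*x**3 - 11*x**2 + 12*x), which equals f(x).

F(x) = log(x)/6 + log(x - 4)/10 - 4*log(x - 3/2)/15 + C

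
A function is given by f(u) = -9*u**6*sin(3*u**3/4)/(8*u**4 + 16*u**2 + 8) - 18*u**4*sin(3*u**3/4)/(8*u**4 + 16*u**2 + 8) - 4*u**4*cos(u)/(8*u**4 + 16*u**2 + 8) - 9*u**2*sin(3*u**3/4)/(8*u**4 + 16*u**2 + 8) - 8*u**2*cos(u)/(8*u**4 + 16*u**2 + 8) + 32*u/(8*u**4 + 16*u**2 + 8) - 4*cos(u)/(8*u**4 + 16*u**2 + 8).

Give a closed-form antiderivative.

Integrate term by term and add the pieces.
Check: d/du[(-u**2*sin(u) + u**2*cos(3*u**3/4) - sin(u) + cos(3*u**3/4) - 4)/(2*(u**2 + 1))] = (-9*u**6*sin(3*u**3/4) - 18*u**4*sin(3*u**3/4) - 4*u**4*cos(u) - 9*u**2*sin(3*u**3/4) - 8*u**2*cos(u) + 32*u - 4*cos(u))/(8*u**4 + 16*u**2 + 8), which equals f(u).

An antiderivative is F(u) = (-u**2*sin(u) + u**2*cos(3*u**3/4) - sin(u) + cos(3*u**3/4) - 4)/(2*(u**2 + 1)).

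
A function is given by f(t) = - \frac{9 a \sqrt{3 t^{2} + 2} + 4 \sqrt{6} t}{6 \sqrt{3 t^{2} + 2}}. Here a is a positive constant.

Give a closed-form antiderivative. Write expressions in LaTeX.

Any candidate F(t) must reproduce f(t) exactly when differentiated.
Check: d/dt[\frac{- 27 a t - 4 \sqrt{6} \sqrt{3 t^{2} + 2}}{18}] = \frac{- 9 a \sqrt{3 t^{2} + 2} - 4 \sqrt{6} t}{6 \sqrt{3 t^{2} + 2}}, which equals f(t).

An antiderivative is F(t) = \frac{- 27 a t - 4 \sqrt{6} \sqrt{3 t^{2} + 2}}{18}.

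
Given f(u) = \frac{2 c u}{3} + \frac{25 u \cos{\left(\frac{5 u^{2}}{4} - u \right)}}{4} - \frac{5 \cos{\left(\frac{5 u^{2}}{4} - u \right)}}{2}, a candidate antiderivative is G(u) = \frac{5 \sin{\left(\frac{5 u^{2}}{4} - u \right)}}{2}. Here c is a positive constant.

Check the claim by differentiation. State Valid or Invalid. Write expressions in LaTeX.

Invalid: d/du[G] - f = - \frac{2 c u}{3}, which is not 0.

d/du[G] = \frac{25 u \cos{\left(\frac{5 u^{2}}{4} - u \right)}}{4} - \frac{5 \cos{\left(\frac{5 u^{2}}{4} - u \right)}}{2}
d/du[G] - f(u) = - \frac{2 c u}{3} != 0.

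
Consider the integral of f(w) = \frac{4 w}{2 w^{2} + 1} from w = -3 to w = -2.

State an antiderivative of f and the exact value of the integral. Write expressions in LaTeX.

Antiderivative: F(w) = \log{\left(2 w^{2} + 1 \right)}; value = - \log{\left(19 \right)} + \log{\left(9 \right)}

f matches the chain-rule pattern g'(h)*h' with inner function h(w) = 2 w^{2} + 1; substituting u = h(w) collapses the integral.
F(w) = \log{\left(2 w^{2} + 1 \right)} is an antiderivative of f.
Check: d/dw[\log{\left(2 w^{2} + 1 \right)}] = \frac{4 w}{2 w^{2} + 1} = f(w).
F(-2) = \log{\left(9 \right)}; F(-3) = \log{\left(19 \right)}.
Integral = F(-2) - F(-3) = - \log{\left(19 \right)} + \log{\left(9 \right)}.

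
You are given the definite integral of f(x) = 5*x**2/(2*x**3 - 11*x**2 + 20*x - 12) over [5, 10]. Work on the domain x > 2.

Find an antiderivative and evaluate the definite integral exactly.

The denominator factors as (x - 2)**2*(2*x - 3); partial fractions split f into directly integrable pieces: 45/(2*x - 3) - 20/(x - 2) + 20/(x - 2)**2.
F(x) = -5*(8*x*log(x - 2) - 9*x*log(x - 3/2) - 16*log(x - 2) + 18*log(x - 3/2) + 8)/(2*(x - 2)) is an antiderivative of f.
Check: d/dx[-5*(8*x*log(x - 2) - 9*x*log(x - 3/2) - 16*log(x - 2) + 18*log(x - 3/2) + 8)/(2*(x - 2))] = 5*x**2/(2*x**3 - 11*x**2 + 20*x - 12) = f(x).
F(10) = -20*log(8) - 5/2 + 45*log(17/2)/2; F(5) = -20*log(3) - 20/3 + 45*log(7/2)/2.
Integral = F(10) - F(5) = -20*log(8) - 45*log(7/2)/2 + 25/6 + 20*log(3) + 45*log(17/2)/2.

Antiderivative: F(x) = -5*(8*x*log(x - 2) - 9*x*log(x - 3/2) - 16*log(x - 2) + 18*log(x - 3/2) + 8)/(2*(x - 2)); value = -20*log(8) - 45*log(7/2)/2 + 25/6 + 20*log(3) + 45*log(17/2)/2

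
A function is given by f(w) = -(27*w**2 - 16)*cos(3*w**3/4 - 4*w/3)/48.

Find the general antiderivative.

F(w) = -sin(3*w**3/4 - 4*w/3)/4 + C

f matches the chain-rule pattern g'(h)*h' with inner function h(w) = 3*w**3/4 - 4*w/3; substituting u = h(w) collapses the integral.
Check: d/dw[-sin(3*w**3/4 - 4*w/3)/4] = -9*w**2*cos(3*w**3/4 - 4*w/3)/16 + cos(3*w**3/4 - 4*w/3)/3, which equals f(w).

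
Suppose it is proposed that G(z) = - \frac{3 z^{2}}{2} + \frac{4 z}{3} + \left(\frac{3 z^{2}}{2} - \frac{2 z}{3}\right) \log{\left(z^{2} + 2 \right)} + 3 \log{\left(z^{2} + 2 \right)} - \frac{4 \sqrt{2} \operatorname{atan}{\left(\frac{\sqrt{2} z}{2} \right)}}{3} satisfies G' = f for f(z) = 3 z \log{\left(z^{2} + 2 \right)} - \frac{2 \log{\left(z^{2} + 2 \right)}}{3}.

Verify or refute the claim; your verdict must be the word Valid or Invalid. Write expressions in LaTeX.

d/dz[G] = 3 z \log{\left(z^{2} + 2 \right)} - \frac{2 \log{\left(z^{2} + 2 \right)}}{3}
This equals f(z) exactly, so the claim holds.

Valid - differentiating G returns exactly f.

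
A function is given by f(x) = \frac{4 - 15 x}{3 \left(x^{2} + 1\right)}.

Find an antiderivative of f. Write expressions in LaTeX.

For F(x) to be correct the identity F'(x) - f(x) = 0 must hold.
Check: d/dx[\frac{- 15 \log{\left(x^{2} + 1 \right)} + 8 \operatorname{atan}{\left(x \right)}}{6}] = \frac{4 - 15 x}{3 x^{2} + 3}, which equals f(x).

An antiderivative is F(x) = \frac{- 15 \log{\left(x^{2} + 1 \right)} + 8 \operatorname{atan}{\left(x \right)}}{6}.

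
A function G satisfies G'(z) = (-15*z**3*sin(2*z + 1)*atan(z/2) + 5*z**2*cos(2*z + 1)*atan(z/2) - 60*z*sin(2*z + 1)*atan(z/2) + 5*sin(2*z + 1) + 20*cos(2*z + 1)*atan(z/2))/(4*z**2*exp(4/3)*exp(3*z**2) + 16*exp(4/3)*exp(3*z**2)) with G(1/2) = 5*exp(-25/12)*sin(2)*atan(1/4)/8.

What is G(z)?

G(z) = 5*exp(-4/3)*exp(-3*z**2)*sin(2*z + 1)*atan(z/2)/8

For G(z) to be correct, d/dz[G] must agree with the stated G'(z) identically.
A general antiderivative is 5*exp(-3*z**2 - 4/3)*sin(2*z + 1)*atan(z/2)/8 + C.
The condition gives C = 5*exp(-25/12)*sin(2)*atan(1/4)/8 - (5*exp(-25/12)*sin(2)*atan(1/4)/8) = 0.
So G(z) = 5*exp(-4/3)*exp(-3*z**2)*sin(2*z + 1)*atan(z/2)/8.
Check: d/dz[5*exp(-4/3)*exp(-3*z**2)*sin(2*z + 1)*atan(z/2)/8] = (-15*z**3*sin(2*z + 1)*atan(z/2) + 5*z**2*cos(2*z + 1)*atan(z/2) - 60*z*sin(2*z + 1)*atan(z/2) + 5*sin(2*z + 1) + 20*cos(2*z + 1)*atan(z/2))/(4*z**2*exp(4/3)*exp(3*z**2) + 16*exp(4/3)*exp(3*z**2)) = G'(z).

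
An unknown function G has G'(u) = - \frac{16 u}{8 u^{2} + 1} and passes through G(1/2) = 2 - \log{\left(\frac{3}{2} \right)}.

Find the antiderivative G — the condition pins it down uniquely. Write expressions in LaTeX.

G(u) = 2 - \log{\left(4 u^{2} + \frac{1}{2} \right)}

The substitution w = 4 u^{2} + \frac{1}{2} works: G'(u) is exactly (dG/dw)*(dw/du) for that inner function.
A general antiderivative is - \log{\left(4 u^{2} + \frac{1}{2} \right)} + C.
The condition gives C = 2 - \log{\left(\frac{3}{2} \right)} - (- \log{\left(\frac{3}{2} \right)}) = 2.
So G(u) = 2 - \log{\left(4 u^{2} + \frac{1}{2} \right)}.
Check: d/du[2 - \log{\left(4 u^{2} + \frac{1}{2} \right)}] = - \frac{16 u}{8 u^{2} + 1} = G'(u).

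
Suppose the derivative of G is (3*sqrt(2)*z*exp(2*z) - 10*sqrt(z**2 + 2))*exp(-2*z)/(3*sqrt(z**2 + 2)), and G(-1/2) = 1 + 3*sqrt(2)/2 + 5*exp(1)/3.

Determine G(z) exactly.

G(z) = (3*sqrt(2)*sqrt(z**2 + 2)*exp(2*z) + 3*exp(2*z) + 5)*exp(-2*z)/3

Recover the given G'(z) by differentiating a candidate G(z); any mismatch rules it out.
A general antiderivative is 2*sqrt(z**2/2 + 1) + 5*exp(-2*z)/3 + C.
The condition gives C = 1 + 3*sqrt(2)/2 + 5*exp(1)/3 - (3*sqrt(2)/2 + 5*exp(1)/3) = 1.
So G(z) = (3*sqrt(2)*sqrt(z**2 + 2)*exp(2*z) + 3*exp(2*z) + 5)*exp(-2*z)/3.
Check: d/dz[(3*sqrt(2)*sqrt(z**2 + 2)*exp(2*z) + 3*exp(2*z) + 5)*exp(-2*z)/3] = (3*sqrt(2)*z*exp(2*z) - 10*sqrt(z**2 + 2))*exp(-2*z)/(3*sqrt(z**2 + 2)) = G'(z).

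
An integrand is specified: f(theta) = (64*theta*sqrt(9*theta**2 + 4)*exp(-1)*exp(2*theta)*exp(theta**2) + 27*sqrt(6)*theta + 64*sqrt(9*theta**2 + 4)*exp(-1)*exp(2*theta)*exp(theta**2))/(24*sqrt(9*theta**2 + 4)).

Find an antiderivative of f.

An antiderivative is F(theta) = (3*sqrt(6)*sqrt(9*theta**2 + 4) + 32*exp(-1)*exp(2*theta)*exp(theta**2))/24.

For F(theta) to be correct the identity F'(theta) - f(theta) = 0 must hold.
Check: d/dtheta[(3*sqrt(6)*sqrt(9*theta**2 + 4) + 32*exp(-1)*exp(2*theta)*exp(theta**2))/24] = (64*theta*sqrt(9*theta**2 + 4)*exp(2*theta)*exp(theta**2) + 27*sqrt(6)*exp(1)*theta + 64*sqrt(9*theta**2 + 4)*exp(2*theta)*exp(theta**2))*exp(-1)/(24*sqrt(9*theta**2 + 4)), which equals f(theta).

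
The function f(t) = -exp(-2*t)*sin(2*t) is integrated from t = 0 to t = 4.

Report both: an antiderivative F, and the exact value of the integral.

Antiderivative: F(t) = (sin(2*t) + cos(2*t))*exp(-2*t)/4; value = -1/4 + exp(-8)*cos(8)/4 + exp(-8)*sin(8)/4

Differentiate the proposed F(t) back; it has to land on f(t) exactly.
F(t) = (sin(2*t) + cos(2*t))*exp(-2*t)/4 is an antiderivative of f.
Check: d/dt[(sin(2*t) + cos(2*t))*exp(-2*t)/4] = -exp(-2*t)*sin(2*t) = f(t).
F(4) = exp(-8)*cos(8)/4 + exp(-8)*sin(8)/4; F(0) = 1/4.
Integral = F(4) - F(0) = -1/4 + exp(-8)*cos(8)/4 + exp(-8)*sin(8)/4.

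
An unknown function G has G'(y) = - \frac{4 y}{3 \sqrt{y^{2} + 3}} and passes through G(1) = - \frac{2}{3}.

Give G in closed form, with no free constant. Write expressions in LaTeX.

G(y) = 2 - \frac{4 \sqrt{y^{2} + 3}}{3}

G'(y) matches the chain-rule pattern g'(h)*h' with inner function h(y) = y^{2} + 3; substituting u = h(y) collapses the integral.
A general antiderivative is - \frac{4 \sqrt{y^{2} + 3}}{3} + C.
The condition gives C = - \frac{2}{3} - (- \frac{8}{3}) = 2.
So G(y) = 2 - \frac{4 \sqrt{y^{2} + 3}}{3}.
Check: d/dy[2 - \frac{4 \sqrt{y^{2} + 3}}{3}] = - \frac{4 y}{3 \sqrt{y^{2} + 3}} = G'(y).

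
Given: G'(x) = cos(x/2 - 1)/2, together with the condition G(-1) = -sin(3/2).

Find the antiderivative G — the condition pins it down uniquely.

For G(x) to be correct, d/dx[G] must agree with the stated G'(x) identically.
A general antiderivative is sin(x/2 - 1) + C.
The condition gives C = -sin(3/2) - (-sin(3/2)) = 0.
So G(x) = sin(x/2 - 1).
Check: d/dx[sin(x/2 - 1)] = cos(x/2 - 1)/2 = G'(x).

G(x) = sin(x/2 - 1)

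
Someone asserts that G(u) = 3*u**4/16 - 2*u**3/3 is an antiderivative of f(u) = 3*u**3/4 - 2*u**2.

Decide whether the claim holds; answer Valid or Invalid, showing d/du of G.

Valid: G'(u) = f(u).

d/du[G] = 3*u**3/4 - 2*u**2
This equals f(u) exactly, so the claim holds.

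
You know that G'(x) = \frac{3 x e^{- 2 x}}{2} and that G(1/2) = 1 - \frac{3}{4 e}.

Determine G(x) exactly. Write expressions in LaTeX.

G(x) = \frac{\left(- 6 x + 8 e^{2 x} - 3\right) e^{- 2 x}}{8}

Recognize the product-rule pattern: G'(x) = u'v + uv' with u = - \frac{3 x}{4} - \frac{3}{8}, v = e^{- 2 x}, so integration by parts undoes it.
A general antiderivative is \frac{\left(- 6 x - 3\right) e^{- 2 x}}{8} + C.
The condition gives C = 1 - \frac{3}{4 e} - (- \frac{3}{4 e}) = 1.
So G(x) = \frac{\left(- 6 x + 8 e^{2 x} - 3\right) e^{- 2 x}}{8}.
Check: d/dx[\frac{\left(- 6 x + 8 e^{2 x} - 3\right) e^{- 2 x}}{8}] = \frac{3 x e^{- 2 x}}{2} = G'(x).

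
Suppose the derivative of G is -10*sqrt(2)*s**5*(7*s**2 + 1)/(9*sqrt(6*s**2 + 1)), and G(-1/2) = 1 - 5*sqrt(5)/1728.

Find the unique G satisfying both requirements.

G(s) = (-5*sqrt(2)*s**6*sqrt(6*s**2 + 1) + 27)/27

G'(s) has the shape u'v + uv' for u = -10*s**6/27 and v = sqrt(3*s**2 + 1/2) — it is the derivative of the product u*v.
A general antiderivative is -10*s**6*sqrt(3*s**2 + 1/2)/27 + C.
The condition gives C = 1 - 5*sqrt(5)/1728 - (-5*sqrt(5)/1728) = 1.
So G(s) = (-5*sqrt(2)*s**6*sqrt(6*s**2 + 1) + 27)/27.
Check: d/ds[(-5*sqrt(2)*s**6*sqrt(6*s**2 + 1) + 27)/27] = (-70*sqrt(2)*s**7 - 10*sqrt(2)*s**5)/(9*sqrt(6*s**2 + 1)), which equals G'(s).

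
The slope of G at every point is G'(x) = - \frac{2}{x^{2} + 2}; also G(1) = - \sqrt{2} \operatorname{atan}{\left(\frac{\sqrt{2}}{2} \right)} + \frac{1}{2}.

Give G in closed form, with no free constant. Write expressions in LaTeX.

A first test for any G(x): its x-derivative must equal the given G'(x).
A general antiderivative is - \sqrt{2} \operatorname{atan}{\left(\frac{\sqrt{2} x}{2} \right)} + C.
The condition gives C = - \sqrt{2} \operatorname{atan}{\left(\frac{\sqrt{2}}{2} \right)} + \frac{1}{2} - (- \sqrt{2} \operatorname{atan}{\left(\frac{\sqrt{2}}{2} \right)}) = \frac{1}{2}.
So G(x) = - \sqrt{2} \operatorname{atan}{\left(\frac{\sqrt{2} x}{2} \right)} + \frac{1}{2}.
Check: d/dx[- \sqrt{2} \operatorname{atan}{\left(\frac{\sqrt{2} x}{2} \right)} + \frac{1}{2}] = - \frac{2}{x^{2} + 2} = G'(x).

G(x) = - \sqrt{2} \operatorname{atan}{\left(\frac{\sqrt{2} x}{2} \right)} + \frac{1}{2}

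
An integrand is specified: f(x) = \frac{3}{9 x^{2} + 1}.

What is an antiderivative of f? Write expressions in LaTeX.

Recover f(x) by differentiating a candidate F(x); any mismatch rules it out.
Check: d/dx[\operatorname{atan}{\left(3 x \right)}] = \frac{3}{9 x^{2} + 1} = f(x).

An antiderivative is F(x) = \operatorname{atan}{\left(3 x \right)}.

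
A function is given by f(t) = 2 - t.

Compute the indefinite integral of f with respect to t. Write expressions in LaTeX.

F(t) = - \frac{t^{2}}{2} + 2 t + C

Differentiate the proposed F(t) back; it has to land on f(t) exactly.
Check: d/dt[- \frac{t^{2}}{2} + 2 t] = 2 - t = f(t).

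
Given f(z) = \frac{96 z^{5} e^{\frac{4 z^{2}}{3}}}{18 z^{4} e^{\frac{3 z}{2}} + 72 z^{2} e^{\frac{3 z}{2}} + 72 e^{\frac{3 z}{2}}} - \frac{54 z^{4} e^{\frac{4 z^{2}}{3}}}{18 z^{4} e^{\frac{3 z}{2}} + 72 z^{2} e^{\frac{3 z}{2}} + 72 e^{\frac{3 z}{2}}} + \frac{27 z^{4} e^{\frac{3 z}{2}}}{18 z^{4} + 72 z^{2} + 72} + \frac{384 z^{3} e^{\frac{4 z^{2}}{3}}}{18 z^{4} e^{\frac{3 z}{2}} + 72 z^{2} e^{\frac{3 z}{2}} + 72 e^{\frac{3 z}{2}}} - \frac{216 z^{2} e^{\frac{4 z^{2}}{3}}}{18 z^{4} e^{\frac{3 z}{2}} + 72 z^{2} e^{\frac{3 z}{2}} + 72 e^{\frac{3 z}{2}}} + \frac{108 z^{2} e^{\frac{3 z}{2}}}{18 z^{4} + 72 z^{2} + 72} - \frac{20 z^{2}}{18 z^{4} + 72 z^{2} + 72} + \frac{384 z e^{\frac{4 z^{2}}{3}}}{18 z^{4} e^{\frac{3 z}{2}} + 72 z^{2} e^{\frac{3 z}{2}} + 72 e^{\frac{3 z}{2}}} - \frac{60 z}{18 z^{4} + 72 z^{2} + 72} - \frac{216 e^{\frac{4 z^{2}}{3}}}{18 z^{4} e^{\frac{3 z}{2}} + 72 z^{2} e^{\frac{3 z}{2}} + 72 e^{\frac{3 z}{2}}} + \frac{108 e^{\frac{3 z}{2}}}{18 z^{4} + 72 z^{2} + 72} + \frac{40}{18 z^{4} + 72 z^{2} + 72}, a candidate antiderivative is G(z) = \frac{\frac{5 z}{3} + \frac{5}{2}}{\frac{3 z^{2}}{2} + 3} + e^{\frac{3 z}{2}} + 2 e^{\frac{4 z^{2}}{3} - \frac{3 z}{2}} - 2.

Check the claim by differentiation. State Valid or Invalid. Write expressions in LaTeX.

Valid. The derivative of G reproduces f.

d/dz[G] = \frac{96 z^{5} e^{- \frac{3 z}{2}} e^{\frac{4 z^{2}}{3}} + 27 z^{4} e^{\frac{3 z}{2}} - 54 z^{4} e^{- \frac{3 z}{2}} e^{\frac{4 z^{2}}{3}} + 384 z^{3} e^{- \frac{3 z}{2}} e^{\frac{4 z^{2}}{3}} + 108 z^{2} e^{\frac{3 z}{2}} - 20 z^{2} - 216 z^{2} e^{- \frac{3 z}{2}} e^{\frac{4 z^{2}}{3}} - 60 z + 384 z e^{- \frac{3 z}{2}} e^{\frac{4 z^{2}}{3}} + 108 e^{\frac{3 z}{2}} + 40 - 216 e^{- \frac{3 z}{2}} e^{\frac{4 z^{2}}{3}}}{18 z^{4} + 72 z^{2} + 72}
This equals f(z) exactly, so the claim holds.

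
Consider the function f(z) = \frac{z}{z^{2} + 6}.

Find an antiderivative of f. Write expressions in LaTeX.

An antiderivative is F(z) = \frac{\log{\left(z^{2} + 6 \right)}}{2}.

f matches the chain-rule pattern g'(h)*h' with inner function h(z) = z^{2} + 6; substituting u = h(z) collapses the integral.
Check: d/dz[\frac{\log{\left(z^{2} + 6 \right)}}{2}] = \frac{z}{z^{2} + 6} = f(z).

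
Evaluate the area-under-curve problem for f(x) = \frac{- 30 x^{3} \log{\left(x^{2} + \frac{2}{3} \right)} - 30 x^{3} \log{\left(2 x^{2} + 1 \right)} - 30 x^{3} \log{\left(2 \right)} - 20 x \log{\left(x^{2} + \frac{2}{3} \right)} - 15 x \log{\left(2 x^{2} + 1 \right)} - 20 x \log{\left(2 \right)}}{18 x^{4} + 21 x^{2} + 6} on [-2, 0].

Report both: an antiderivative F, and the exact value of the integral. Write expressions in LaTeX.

f has the shape u'v + uv' for u = - \frac{5 \log{\left(2 x^{2} + 1 \right)}}{6} and v = \log{\left(2 x^{2} + \frac{4}{3} \right)} — it is the derivative of the product u*v.
F(x) = - \frac{5 \log{\left(2 x^{2} + 1 \right)} \log{\left(2 x^{2} + \frac{4}{3} \right)}}{6} is an antiderivative of f.
Check: d/dx[- \frac{5 \log{\left(2 x^{2} + 1 \right)} \log{\left(2 x^{2} + \frac{4}{3} \right)}}{6}] = \frac{- 30 x^{3} \log{\left(x^{2} + \frac{2}{3} \right)} - 30 x^{3} \log{\left(2 x^{2} + 1 \right)} - 30 x^{3} \log{\left(2 \right)} - 20 x \log{\left(x^{2} + \frac{2}{3} \right)} - 15 x \log{\left(2 x^{2} + 1 \right)} - 20 x \log{\left(2 \right)}}{18 x^{4} + 21 x^{2} + 6} = f(x).
F(0) = 0; F(-2) = - \frac{5 \log{\left(9 \right)} \log{\left(\frac{28}{3} \right)}}{6}.
Integral = F(0) - F(-2) = \frac{5 \log{\left(9 \right)} \log{\left(\frac{28}{3} \right)}}{6}.

Antiderivative: F(x) = - \frac{5 \log{\left(2 x^{2} + 1 \right)} \log{\left(2 x^{2} + \frac{4}{3} \right)}}{6}; value = \frac{5 \log{\left(9 \right)} \log{\left(\frac{28}{3} \right)}}{6}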